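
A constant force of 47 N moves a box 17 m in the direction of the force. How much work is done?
W = F·d = (47)(17) = 799.0 J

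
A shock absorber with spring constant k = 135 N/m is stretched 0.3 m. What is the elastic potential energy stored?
PE = ½kx² = ½(135)(0.3)² = 6.075 J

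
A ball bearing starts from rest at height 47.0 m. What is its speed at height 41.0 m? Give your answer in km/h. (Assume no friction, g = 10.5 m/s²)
mgh₁ = mgh₂ + ½mv² ⇒ v = √(2g(h₁−h₂)) = √(2·10.5·6.0) = 11.225 m/s = 40.41 km/h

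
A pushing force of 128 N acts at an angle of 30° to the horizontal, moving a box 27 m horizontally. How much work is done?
W = F·d·cosθ = (128)(27)cos(30°) = 2993 J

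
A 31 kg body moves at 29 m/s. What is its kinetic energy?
KE = ½mv² = ½(31)(29)² = 13035.5 J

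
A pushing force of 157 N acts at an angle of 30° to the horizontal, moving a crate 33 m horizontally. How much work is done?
W = F·d·cosθ = (157)(33)cos(30°) = 4487 J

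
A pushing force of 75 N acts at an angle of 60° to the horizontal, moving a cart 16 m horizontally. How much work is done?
W = F·d·cosθ = (75)(16)cos(60°) = 600.0 J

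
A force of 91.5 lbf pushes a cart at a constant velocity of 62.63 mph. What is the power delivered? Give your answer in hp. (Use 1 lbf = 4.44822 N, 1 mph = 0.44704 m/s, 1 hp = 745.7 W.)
Convert to SI: F = 407.012 N, v = 27.9981 m/s
P = Fv = (407.012)(27.9981) = 11395.6 W = 15.28 hp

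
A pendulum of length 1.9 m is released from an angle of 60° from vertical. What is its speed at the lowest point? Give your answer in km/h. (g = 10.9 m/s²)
h = L(1 − cosθ) = 1.9(1 − cos60°) = 0.95 m
v = √(2gh) = √(2·10.9·0.95) = 4.55082 m/s = 16.38 km/h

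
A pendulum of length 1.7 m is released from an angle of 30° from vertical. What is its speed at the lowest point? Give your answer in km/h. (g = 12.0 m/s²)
h = L(1 − cosθ) = 1.7(1 − cos30°) = 0.227757 m
v = √(2gh) = √(2·12.0·0.227757) = 2.33798 m/s = 8.417 km/h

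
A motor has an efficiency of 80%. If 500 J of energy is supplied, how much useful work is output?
W_out = η·W_in = 0.8·500 = 400.0 J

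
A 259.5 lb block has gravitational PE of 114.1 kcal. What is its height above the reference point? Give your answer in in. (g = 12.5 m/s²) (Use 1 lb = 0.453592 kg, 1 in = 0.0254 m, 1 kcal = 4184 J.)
Convert to SI: m = 117.707 kg, PE = 477394 J
h = PE/(mg) = 477394/(117.707·12.5) = 324.463 m = 12770 in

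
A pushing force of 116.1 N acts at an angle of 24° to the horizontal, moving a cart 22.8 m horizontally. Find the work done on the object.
W = F·d·cosθ = (116.1)(22.8)cos(24°) = 2418 J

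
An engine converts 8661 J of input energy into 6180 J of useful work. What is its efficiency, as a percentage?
η = W_out/W_in = 6180/8661 = 71.35%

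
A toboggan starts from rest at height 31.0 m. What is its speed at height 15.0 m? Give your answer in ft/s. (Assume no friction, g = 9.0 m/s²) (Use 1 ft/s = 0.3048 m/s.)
mgh₁ = mgh₂ + ½mv² ⇒ v = √(2g(h₁−h₂)) = √(2·9.0·16.0) = 16.9706 m/s = 55.68 ft/s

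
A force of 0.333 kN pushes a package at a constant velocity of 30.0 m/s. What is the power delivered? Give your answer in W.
Convert to SI: F = 333.0 N, v = 30.0 m/s
P = Fv = (333.0)(30.0) = 9990 W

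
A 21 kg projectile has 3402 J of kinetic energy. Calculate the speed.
v = √(2·KE/m) = √(2·3402/21) = 18.0 m/s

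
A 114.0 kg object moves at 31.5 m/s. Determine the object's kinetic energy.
KE = ½mv² = ½(114.0)(31.5)² = 56560 J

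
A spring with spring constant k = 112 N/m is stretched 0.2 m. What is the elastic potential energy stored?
PE = ½kx² = ½(112)(0.2)² = 2.24 J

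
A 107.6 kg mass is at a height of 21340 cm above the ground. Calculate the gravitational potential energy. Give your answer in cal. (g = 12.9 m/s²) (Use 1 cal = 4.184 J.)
Convert to SI: m = 107.6 kg, h = 213.4 m
PE = mgh = (107.6)(12.9)(213.4) = 296208 J = 70800 cal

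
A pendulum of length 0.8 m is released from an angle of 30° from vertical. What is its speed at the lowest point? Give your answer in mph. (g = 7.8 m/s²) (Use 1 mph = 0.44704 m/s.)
h = L(1 − cosθ) = 0.8(1 − cos30°) = 0.10718 m
v = √(2gh) = √(2·7.8·0.10718) = 1.29306 m/s = 2.892 mph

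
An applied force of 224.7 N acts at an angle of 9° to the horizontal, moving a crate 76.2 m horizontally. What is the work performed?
W = F·d·cosθ = (224.7)(76.2)cos(9°) = 16910 J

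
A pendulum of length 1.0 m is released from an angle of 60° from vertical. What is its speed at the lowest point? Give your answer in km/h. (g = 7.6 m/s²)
h = L(1 − cosθ) = 1.0(1 − cos60°) = 0.5 m
v = √(2gh) = √(2·7.6·0.5) = 2.75681 m/s = 9.925 km/h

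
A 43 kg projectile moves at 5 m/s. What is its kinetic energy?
KE = ½mv² = ½(43)(5)² = 537.5 J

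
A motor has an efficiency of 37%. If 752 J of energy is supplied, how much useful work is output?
W_out = η·W_in = 0.37·752 = 278.24 J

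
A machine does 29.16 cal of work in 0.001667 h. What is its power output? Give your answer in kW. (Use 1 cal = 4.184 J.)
Convert to SI: W = 122.005 J, t = 6.0012 s
P = W/t = 122.005/6.0012 = 20.3302 W = 0.02033 kW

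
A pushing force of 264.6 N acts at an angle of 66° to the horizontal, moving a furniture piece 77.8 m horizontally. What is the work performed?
W = F·d·cosθ = (264.6)(77.8)cos(66°) = 8373 J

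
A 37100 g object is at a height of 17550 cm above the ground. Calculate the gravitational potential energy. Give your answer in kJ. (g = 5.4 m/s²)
Convert to SI: m = 37.1 kg, h = 175.5 m
PE = mgh = (37.1)(5.4)(175.5) = 35159.7 J = 35.16 kJ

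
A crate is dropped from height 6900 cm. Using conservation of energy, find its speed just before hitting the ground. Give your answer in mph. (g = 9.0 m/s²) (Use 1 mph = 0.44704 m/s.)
Convert to SI: h = 69.0 m
mgh = ½mv² ⇒ v = √(2gh) = √(2·9.0·69.0) = 35.242 m/s = 78.83 mph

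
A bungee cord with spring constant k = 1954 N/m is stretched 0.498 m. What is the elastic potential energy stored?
PE = ½kx² = ½(1954)(0.498)² = 242.3 J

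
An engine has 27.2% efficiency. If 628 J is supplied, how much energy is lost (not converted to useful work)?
W_lost = W_in(1 − η) = 628·(1 − 0.272) = 457.2 J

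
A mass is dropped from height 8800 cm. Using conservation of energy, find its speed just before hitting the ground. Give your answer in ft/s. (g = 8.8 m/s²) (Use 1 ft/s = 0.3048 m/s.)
Convert to SI: h = 88.0 m
mgh = ½mv² ⇒ v = √(2gh) = √(2·8.8·88.0) = 39.3548 m/s = 129.1 ft/s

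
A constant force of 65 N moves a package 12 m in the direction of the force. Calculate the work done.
W = F·d = (65)(12) = 780.0 J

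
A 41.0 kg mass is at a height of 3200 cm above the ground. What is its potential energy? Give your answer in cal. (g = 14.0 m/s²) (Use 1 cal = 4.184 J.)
Convert to SI: m = 41.0 kg, h = 32.0 m
PE = mgh = (41.0)(14.0)(32.0) = 18368.0 J = 4390 cal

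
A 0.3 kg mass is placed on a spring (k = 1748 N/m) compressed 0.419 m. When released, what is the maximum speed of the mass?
½kx² = ½mv² ⇒ v = x√(k/m) = (0.419)√(1748/0.3) = 31.98 m/s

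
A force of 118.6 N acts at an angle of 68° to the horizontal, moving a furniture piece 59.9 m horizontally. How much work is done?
W = F·d·cosθ = (118.6)(59.9)cos(68°) = 2661 J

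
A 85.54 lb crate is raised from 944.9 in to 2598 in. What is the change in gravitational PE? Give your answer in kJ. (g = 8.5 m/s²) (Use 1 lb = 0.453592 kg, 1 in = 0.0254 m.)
Convert to SI: m = 38.8003 kg, Δh = 41.9887 m
ΔPE = mgΔh = (38.8003)(8.5)(41.9887) = 13848.0 J = 13.85 kJ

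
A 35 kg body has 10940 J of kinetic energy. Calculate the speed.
v = √(2·KE/m) = √(2·10940/35) = 25.0 m/s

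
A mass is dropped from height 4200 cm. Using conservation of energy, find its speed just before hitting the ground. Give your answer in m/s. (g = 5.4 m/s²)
Convert to SI: h = 42.0 m
mgh = ½mv² ⇒ v = √(2gh) = √(2·5.4·42.0) = 21.3 m/s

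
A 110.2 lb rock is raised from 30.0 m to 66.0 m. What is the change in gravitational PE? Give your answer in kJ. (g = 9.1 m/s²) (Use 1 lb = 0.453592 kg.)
Convert to SI: m = 49.9858 kg, Δh = 36.0 m
ΔPE = mgΔh = (49.9858)(9.1)(36.0) = 16375.4 J = 16.38 kJ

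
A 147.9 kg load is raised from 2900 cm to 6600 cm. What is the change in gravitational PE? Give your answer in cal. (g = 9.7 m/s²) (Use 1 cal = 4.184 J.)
Convert to SI: m = 147.9 kg, Δh = 37.0 m
ΔPE = mgΔh = (147.9)(9.7)(37.0) = 53081.3 J = 12690 cal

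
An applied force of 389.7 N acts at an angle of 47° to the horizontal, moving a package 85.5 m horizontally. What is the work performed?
W = F·d·cosθ = (389.7)(85.5)cos(47°) = 22720 J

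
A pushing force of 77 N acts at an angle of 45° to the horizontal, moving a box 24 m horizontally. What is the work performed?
W = F·d·cosθ = (77)(24)cos(45°) = 1307 J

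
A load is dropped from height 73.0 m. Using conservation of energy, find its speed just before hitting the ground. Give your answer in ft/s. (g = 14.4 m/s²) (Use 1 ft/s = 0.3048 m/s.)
mgh = ½mv² ⇒ v = √(2gh) = √(2·14.4·73.0) = 45.8519 m/s = 150.4 ft/s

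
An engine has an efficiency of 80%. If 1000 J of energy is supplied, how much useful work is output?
W_out = η·W_in = 0.8·1000 = 800.0 J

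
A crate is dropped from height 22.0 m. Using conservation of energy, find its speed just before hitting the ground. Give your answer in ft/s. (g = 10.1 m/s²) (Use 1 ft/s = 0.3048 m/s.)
mgh = ½mv² ⇒ v = √(2gh) = √(2·10.1·22.0) = 21.0808 m/s = 69.16 ft/s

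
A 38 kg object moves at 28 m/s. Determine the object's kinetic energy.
KE = ½mv² = ½(38)(28)² = 14896.0 J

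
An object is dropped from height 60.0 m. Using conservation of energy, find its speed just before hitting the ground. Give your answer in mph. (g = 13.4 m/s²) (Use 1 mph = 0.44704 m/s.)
mgh = ½mv² ⇒ v = √(2gh) = √(2·13.4·60.0) = 40.0999 m/s = 89.7 mph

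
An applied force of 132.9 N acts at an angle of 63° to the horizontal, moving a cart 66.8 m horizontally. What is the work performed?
W = F·d·cosθ = (132.9)(66.8)cos(63°) = 4030 J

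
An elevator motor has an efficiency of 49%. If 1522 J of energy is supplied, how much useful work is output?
W_out = η·W_in = 0.49·1522 = 745.78 J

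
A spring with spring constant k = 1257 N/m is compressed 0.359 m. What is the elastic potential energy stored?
PE = ½kx² = ½(1257)(0.359)² = 81.0 J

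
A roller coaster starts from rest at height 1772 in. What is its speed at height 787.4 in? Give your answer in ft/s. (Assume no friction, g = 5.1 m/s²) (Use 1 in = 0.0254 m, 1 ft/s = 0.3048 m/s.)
Convert to SI: h₁−h₂ = 25.0088 m
mgh₁ = mgh₂ + ½mv² ⇒ v = √(2g(h₁−h₂)) = √(2·5.1·25.0088) = 15.9715 m/s = 52.4 ft/s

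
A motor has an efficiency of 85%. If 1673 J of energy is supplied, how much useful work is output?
W_out = η·W_in = 0.85·1673 = 1422.05 J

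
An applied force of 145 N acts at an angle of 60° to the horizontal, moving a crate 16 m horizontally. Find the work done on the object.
W = F·d·cosθ = (145)(16)cos(60°) = 1160 J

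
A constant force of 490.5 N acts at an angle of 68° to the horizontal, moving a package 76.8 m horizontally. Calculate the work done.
W = F·d·cosθ = (490.5)(76.8)cos(68°) = 14110 J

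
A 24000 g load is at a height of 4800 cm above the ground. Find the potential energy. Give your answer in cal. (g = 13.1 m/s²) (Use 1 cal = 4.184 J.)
Convert to SI: m = 24.0 kg, h = 48.0 m
PE = mgh = (24.0)(13.1)(48.0) = 15091.2 J = 3607 cal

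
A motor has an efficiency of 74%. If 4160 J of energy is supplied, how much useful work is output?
W_out = η·W_in = 0.74·4160 = 3078.4 J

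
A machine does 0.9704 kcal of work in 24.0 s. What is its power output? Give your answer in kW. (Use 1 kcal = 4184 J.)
Convert to SI: W = 4060.15 J, t = 24.0 s
P = W/t = 4060.15/24.0 = 169.173 W = 0.1692 kW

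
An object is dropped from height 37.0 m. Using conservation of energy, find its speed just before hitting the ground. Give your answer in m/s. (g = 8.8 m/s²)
mgh = ½mv² ⇒ v = √(2gh) = √(2·8.8·37.0) = 25.52 m/s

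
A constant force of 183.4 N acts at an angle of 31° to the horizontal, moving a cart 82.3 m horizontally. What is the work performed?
W = F·d·cosθ = (183.4)(82.3)cos(31°) = 12940 J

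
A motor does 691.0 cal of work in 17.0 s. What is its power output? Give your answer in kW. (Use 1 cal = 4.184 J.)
Convert to SI: W = 2891.14 J, t = 17.0 s
P = W/t = 2891.14/17.0 = 170.067 W = 0.1701 kW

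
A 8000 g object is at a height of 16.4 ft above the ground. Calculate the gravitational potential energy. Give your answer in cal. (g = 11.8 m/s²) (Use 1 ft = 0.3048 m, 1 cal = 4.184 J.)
Convert to SI: m = 8.0 kg, h = 4.99872 m
PE = mgh = (8.0)(11.8)(4.99872) = 471.879 J = 112.8 cal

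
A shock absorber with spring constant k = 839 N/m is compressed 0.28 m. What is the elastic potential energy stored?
PE = ½kx² = ½(839)(0.28)² = 32.89 J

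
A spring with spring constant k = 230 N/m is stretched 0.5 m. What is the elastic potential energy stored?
PE = ½kx² = ½(230)(0.5)² = 28.75 J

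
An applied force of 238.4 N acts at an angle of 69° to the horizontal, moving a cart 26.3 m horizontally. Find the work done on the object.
W = F·d·cosθ = (238.4)(26.3)cos(69°) = 2247 J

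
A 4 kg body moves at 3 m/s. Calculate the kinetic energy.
KE = ½mv² = ½(4)(3)² = 18.0 J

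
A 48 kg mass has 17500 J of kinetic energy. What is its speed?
v = √(2·KE/m) = √(2·17500/48) = 27.0 m/s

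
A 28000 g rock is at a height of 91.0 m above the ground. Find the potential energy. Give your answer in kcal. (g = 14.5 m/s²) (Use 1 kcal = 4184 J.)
Convert to SI: m = 28.0 kg, h = 91.0 m
PE = mgh = (28.0)(14.5)(91.0) = 36946.0 J = 8.83 kcal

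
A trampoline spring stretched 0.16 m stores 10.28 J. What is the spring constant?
k = 2·PE/x² = 2·10.28/(0.16)² = 803.1 N/m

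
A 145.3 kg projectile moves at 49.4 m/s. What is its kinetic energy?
KE = ½mv² = ½(145.3)(49.4)² = 177300 J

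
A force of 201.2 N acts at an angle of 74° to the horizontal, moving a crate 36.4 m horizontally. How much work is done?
W = F·d·cosθ = (201.2)(36.4)cos(74°) = 2019 J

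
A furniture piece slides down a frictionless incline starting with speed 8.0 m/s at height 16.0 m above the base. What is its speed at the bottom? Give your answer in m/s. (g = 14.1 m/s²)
½mv₀² + mgh = ½mv² ⇒ v = √(v₀² + 2gh) = √(8.0² + 2·14.1·16.0) = 22.7 m/s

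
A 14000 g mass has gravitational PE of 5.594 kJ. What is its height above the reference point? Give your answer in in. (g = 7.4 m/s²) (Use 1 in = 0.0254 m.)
Convert to SI: m = 14.0 kg, PE = 5594.0 J
h = PE/(mg) = 5594.0/(14.0·7.4) = 53.9961 m = 2126 in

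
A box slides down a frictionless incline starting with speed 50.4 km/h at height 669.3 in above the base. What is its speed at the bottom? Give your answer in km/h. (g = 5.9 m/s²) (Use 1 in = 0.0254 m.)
Convert to SI: v₀ = 14.0 m/s, h = 17.0002 m
½mv₀² + mgh = ½mv² ⇒ v = √(v₀² + 2gh) = √(14.0² + 2·5.9·17.0002) = 19.9149 m/s = 71.69 km/h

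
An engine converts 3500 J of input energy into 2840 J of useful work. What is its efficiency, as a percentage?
η = W_out/W_in = 2840/3500 = 81.14%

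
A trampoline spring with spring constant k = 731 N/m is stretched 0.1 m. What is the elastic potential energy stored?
PE = ½kx² = ½(731)(0.1)² = 3.655 J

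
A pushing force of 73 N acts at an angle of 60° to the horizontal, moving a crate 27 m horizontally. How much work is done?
W = F·d·cosθ = (73)(27)cos(60°) = 985.5 J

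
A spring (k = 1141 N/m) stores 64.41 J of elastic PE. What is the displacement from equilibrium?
x = √(2·PE/k) = √(2·64.41/1141) = 0.336 m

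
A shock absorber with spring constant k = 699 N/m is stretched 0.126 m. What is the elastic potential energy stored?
PE = ½kx² = ½(699)(0.126)² = 5.549 J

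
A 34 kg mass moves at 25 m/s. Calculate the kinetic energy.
KE = ½mv² = ½(34)(25)² = 10625.0 J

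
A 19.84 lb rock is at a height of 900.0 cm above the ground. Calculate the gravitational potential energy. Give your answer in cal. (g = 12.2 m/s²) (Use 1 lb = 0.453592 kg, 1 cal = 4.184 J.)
Convert to SI: m = 8.99927 kg, h = 9.0 m
PE = mgh = (8.99927)(12.2)(9.0) = 988.119 J = 236.2 cal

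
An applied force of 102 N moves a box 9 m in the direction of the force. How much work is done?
W = F·d = (102)(9) = 918.0 J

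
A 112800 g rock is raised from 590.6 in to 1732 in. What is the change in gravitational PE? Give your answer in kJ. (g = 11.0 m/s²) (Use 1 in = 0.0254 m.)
Convert to SI: m = 112.8 kg, Δh = 28.9916 m
ΔPE = mgΔh = (112.8)(11.0)(28.9916) = 35972.7 J = 35.97 kJ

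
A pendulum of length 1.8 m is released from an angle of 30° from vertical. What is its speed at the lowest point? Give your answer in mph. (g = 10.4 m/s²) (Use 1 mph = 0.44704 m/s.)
h = L(1 − cosθ) = 1.8(1 − cos30°) = 0.241154 m
v = √(2gh) = √(2·10.4·0.241154) = 2.23964 m/s = 5.01 mph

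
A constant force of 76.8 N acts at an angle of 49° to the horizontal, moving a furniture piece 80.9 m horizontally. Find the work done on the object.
W = F·d·cosθ = (76.8)(80.9)cos(49°) = 4076 J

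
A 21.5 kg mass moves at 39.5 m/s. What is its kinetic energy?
KE = ½mv² = ½(21.5)(39.5)² = 16770 J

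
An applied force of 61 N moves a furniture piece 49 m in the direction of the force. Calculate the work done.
W = F·d = (61)(49) = 2989 J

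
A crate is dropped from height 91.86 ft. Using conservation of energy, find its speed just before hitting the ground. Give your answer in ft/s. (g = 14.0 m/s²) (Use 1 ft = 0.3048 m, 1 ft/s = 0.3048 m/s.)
Convert to SI: h = 27.9989 m
mgh = ½mv² ⇒ v = √(2gh) = √(2·14.0·27.9989) = 27.9995 m/s = 91.86 ft/s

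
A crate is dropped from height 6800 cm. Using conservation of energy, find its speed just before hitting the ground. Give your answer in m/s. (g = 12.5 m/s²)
Convert to SI: h = 68.0 m
mgh = ½mv² ⇒ v = √(2gh) = √(2·12.5·68.0) = 41.23 m/s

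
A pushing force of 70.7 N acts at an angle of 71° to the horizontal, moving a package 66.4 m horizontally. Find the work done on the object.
W = F·d·cosθ = (70.7)(66.4)cos(71°) = 1528 J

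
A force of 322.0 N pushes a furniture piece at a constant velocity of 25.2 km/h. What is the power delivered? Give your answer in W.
Convert to SI: F = 322.0 N, v = 7.0 m/s
P = Fv = (322.0)(7.0) = 2254 W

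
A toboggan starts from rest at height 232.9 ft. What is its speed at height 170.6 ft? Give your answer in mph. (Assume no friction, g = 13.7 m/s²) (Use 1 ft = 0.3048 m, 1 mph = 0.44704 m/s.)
Convert to SI: h₁−h₂ = 18.989 m
mgh₁ = mgh₂ + ½mv² ⇒ v = √(2g(h₁−h₂)) = √(2·13.7·18.989) = 22.8101 m/s = 51.02 mph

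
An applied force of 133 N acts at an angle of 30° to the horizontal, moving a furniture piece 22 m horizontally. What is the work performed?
W = F·d·cosθ = (133)(22)cos(30°) = 2534 J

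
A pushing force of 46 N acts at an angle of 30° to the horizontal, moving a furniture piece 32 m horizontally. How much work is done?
W = F·d·cosθ = (46)(32)cos(30°) = 1275 J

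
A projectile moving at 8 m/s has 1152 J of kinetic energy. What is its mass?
m = 2·KE/v² = 2·1152/(8)² = 36.0 kg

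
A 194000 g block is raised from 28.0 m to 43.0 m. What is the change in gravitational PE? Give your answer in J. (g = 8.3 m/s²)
Convert to SI: m = 194.0 kg, Δh = 15.0 m
ΔPE = mgΔh = (194.0)(8.3)(15.0) = 24150 J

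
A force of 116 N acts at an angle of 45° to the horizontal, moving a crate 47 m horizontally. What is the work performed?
W = F·d·cosθ = (116)(47)cos(45°) = 3855 J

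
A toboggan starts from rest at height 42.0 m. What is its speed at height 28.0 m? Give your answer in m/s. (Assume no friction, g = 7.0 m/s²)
mgh₁ = mgh₂ + ½mv² ⇒ v = √(2g(h₁−h₂)) = √(2·7.0·14.0) = 14.0 m/s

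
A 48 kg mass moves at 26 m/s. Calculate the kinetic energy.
KE = ½mv² = ½(48)(26)² = 16224.0 J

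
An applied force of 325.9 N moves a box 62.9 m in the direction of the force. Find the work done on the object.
W = F·d = (325.9)(62.9) = 20500 J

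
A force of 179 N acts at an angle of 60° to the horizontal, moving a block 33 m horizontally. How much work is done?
W = F·d·cosθ = (179)(33)cos(60°) = 2954 J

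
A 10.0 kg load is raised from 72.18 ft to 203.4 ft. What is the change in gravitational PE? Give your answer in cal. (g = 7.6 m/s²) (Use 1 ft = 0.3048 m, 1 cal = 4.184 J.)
Convert to SI: m = 10.0 kg, Δh = 39.9959 m
ΔPE = mgΔh = (10.0)(7.6)(39.9959) = 3039.69 J = 726.5 cal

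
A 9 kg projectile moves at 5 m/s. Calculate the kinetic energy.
KE = ½mv² = ½(9)(5)² = 112.5 J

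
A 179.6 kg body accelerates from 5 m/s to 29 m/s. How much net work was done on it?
W = ΔKE = ½m(v₂² − v₁²) = ½(179.6)(29² − 5²) = 73276.8 J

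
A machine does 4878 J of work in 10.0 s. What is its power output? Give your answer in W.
P = W/t = 4878.0/10.0 = 487.8 W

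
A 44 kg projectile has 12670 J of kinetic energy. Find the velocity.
v = √(2·KE/m) = √(2·12670/44) = 24.0 m/s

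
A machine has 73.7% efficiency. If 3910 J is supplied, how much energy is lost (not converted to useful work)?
W_lost = W_in(1 − η) = 3910·(1 − 0.737) = 1028 J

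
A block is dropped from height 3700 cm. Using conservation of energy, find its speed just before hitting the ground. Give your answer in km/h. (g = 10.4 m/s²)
Convert to SI: h = 37.0 m
mgh = ½mv² ⇒ v = √(2gh) = √(2·10.4·37.0) = 27.7417 m/s = 99.87 km/h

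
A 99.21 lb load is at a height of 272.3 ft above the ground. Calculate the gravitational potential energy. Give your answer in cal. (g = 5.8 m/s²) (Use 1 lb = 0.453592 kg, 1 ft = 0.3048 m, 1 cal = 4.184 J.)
Convert to SI: m = 45.0009 kg, h = 82.997 m
PE = mgh = (45.0009)(5.8)(82.997) = 21662.6 J = 5177 cal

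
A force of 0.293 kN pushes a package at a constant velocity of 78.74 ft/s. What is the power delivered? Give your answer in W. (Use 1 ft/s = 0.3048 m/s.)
Convert to SI: F = 293.0 N, v = 24.0 m/s
P = Fv = (293.0)(24.0) = 7032 W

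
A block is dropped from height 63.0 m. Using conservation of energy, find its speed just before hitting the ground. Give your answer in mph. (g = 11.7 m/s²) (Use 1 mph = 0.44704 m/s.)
mgh = ½mv² ⇒ v = √(2gh) = √(2·11.7·63.0) = 38.3953 m/s = 85.89 mph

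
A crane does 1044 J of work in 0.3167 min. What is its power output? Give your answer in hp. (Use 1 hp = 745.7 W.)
Convert to SI: W = 1044.0 J, t = 19.002 s
P = W/t = 1044.0/19.002 = 54.9416 W = 0.07368 hp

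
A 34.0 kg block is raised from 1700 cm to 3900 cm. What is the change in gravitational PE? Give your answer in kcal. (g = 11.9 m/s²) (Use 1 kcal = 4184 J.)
Convert to SI: m = 34.0 kg, Δh = 22.0 m
ΔPE = mgΔh = (34.0)(11.9)(22.0) = 8901.2 J = 2.127 kcal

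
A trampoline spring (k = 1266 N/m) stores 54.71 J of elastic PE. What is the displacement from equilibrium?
x = √(2·PE/k) = √(2·54.71/1266) = 0.294 m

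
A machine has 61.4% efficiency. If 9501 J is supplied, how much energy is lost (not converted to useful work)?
W_lost = W_in(1 − η) = 9501·(1 − 0.614) = 3667 J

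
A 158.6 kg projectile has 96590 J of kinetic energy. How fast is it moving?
v = √(2·KE/m) = √(2·96590/158.6) = 34.9 m/s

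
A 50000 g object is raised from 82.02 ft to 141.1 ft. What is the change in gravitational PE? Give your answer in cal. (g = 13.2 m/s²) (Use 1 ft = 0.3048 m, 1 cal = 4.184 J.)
Convert to SI: m = 50.0 kg, Δh = 18.0076 m
ΔPE = mgΔh = (50.0)(13.2)(18.0076) = 11885.0 J = 2841 cal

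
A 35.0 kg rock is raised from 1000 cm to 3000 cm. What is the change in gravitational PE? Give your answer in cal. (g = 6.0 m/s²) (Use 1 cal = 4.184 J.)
Convert to SI: m = 35.0 kg, Δh = 20.0 m
ΔPE = mgΔh = (35.0)(6.0)(20.0) = 4200.0 J = 1004 cal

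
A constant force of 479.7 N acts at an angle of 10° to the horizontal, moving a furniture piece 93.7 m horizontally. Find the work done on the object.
W = F·d·cosθ = (479.7)(93.7)cos(10°) = 44270 J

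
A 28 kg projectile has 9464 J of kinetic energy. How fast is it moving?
v = √(2·KE/m) = √(2·9464/28) = 26.0 m/s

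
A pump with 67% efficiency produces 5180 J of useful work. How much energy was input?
W_in = W_out/η = 5180/0.67 = 7731 J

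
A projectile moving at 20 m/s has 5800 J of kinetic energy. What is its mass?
m = 2·KE/v² = 2·5800/(20)² = 29.0 kg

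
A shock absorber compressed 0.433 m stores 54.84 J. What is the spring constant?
k = 2·PE/x² = 2·54.84/(0.433)² = 585.0 N/m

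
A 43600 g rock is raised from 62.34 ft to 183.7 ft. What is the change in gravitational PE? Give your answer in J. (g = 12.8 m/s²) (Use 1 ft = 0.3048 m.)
Convert to SI: m = 43.6 kg, Δh = 36.9905 m
ΔPE = mgΔh = (43.6)(12.8)(36.9905) = 20640 J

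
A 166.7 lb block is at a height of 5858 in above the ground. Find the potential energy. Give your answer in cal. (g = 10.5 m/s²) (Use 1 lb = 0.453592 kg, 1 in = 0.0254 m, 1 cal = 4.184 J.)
Convert to SI: m = 75.6138 kg, h = 148.793 m
PE = mgh = (75.6138)(10.5)(148.793) = 118134 J = 28230 cal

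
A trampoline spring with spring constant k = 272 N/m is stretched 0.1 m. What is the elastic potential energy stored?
PE = ½kx² = ½(272)(0.1)² = 1.36 J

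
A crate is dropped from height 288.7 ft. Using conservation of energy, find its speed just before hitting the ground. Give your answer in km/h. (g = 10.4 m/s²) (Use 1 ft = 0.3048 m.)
Convert to SI: h = 87.9958 m
mgh = ½mv² ⇒ v = √(2gh) = √(2·10.4·87.9958) = 42.7821 m/s = 154.0 km/h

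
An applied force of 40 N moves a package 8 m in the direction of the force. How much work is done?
W = F·d = (40)(8) = 320.0 J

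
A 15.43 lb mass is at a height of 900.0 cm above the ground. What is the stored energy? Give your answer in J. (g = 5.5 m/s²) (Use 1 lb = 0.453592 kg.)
Convert to SI: m = 6.99892 kg, h = 9.0 m
PE = mgh = (6.99892)(5.5)(9.0) = 346.4 J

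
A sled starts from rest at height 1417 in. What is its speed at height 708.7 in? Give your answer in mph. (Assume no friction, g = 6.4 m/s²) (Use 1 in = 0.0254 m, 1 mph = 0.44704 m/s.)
Convert to SI: h₁−h₂ = 17.9908 m
mgh₁ = mgh₂ + ½mv² ⇒ v = √(2g(h₁−h₂)) = √(2·6.4·17.9908) = 15.1751 m/s = 33.95 mph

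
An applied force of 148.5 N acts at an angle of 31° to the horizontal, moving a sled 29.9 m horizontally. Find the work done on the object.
W = F·d·cosθ = (148.5)(29.9)cos(31°) = 3806 J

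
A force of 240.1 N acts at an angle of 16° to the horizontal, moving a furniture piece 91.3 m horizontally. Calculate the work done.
W = F·d·cosθ = (240.1)(91.3)cos(16°) = 21070 J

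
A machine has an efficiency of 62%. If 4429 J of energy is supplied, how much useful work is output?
W_out = η·W_in = 0.62·4429 = 2745.98 J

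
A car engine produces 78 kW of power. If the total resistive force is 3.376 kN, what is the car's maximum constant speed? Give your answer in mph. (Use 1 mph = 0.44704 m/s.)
Convert to SI: F = 3376.0 N
P = Fv ⇒ v = P/F = 78000 W/3376.0 N = 23.1043 m/s = 51.68 mph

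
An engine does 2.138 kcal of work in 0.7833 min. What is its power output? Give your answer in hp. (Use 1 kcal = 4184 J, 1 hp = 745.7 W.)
Convert to SI: W = 8945.39 J, t = 46.998 s
P = W/t = 8945.39/46.998 = 190.336 W = 0.2552 hp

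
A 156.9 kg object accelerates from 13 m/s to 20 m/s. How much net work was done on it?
W = ΔKE = ½m(v₂² − v₁²) = ½(156.9)(20² − 13²) = 18121.95 J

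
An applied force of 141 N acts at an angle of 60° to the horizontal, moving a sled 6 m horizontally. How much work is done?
W = F·d·cosθ = (141)(6)cos(60°) = 423.0 J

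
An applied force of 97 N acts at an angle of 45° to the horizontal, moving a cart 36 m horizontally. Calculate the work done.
W = F·d·cosθ = (97)(36)cos(45°) = 2469 J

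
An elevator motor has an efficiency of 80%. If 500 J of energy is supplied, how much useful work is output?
W_out = η·W_in = 0.8·500 = 400.0 J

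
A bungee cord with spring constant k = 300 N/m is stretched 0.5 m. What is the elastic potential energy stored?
PE = ½kx² = ½(300)(0.5)² = 37.5 J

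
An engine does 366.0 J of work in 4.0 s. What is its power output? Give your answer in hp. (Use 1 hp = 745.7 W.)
P = W/t = 366.0/4.0 = 91.5 W = 0.1227 hp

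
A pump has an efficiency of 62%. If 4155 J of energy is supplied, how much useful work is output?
W_out = η·W_in = 0.62·4155 = 2576.1 J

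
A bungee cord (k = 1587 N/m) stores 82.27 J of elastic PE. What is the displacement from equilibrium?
x = √(2·PE/k) = √(2·82.27/1587) = 0.322 m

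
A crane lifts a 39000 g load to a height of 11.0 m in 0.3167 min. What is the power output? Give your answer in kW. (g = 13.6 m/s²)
Convert to SI: m = 39.0 kg, h = 11.0 m, t = 19.002 s
P = mgh/t = (39.0)(13.6)(11.0)/19.002 = 307.041 W = 0.307 kW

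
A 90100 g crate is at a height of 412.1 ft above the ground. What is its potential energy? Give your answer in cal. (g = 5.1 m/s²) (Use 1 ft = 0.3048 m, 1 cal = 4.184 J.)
Convert to SI: m = 90.1 kg, h = 125.608 m
PE = mgh = (90.1)(5.1)(125.608) = 57718.2 J = 13790 cal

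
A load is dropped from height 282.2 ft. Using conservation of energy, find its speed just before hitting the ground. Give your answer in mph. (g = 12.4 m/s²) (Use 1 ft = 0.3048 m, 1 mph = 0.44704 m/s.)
Convert to SI: h = 86.0146 m
mgh = ½mv² ⇒ v = √(2gh) = √(2·12.4·86.0146) = 46.1862 m/s = 103.3 mph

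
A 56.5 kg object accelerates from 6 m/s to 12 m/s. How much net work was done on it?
W = ΔKE = ½m(v₂² − v₁²) = ½(56.5)(12² − 6²) = 3051.0 J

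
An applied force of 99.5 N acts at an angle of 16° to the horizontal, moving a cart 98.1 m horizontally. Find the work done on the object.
W = F·d·cosθ = (99.5)(98.1)cos(16°) = 9383 J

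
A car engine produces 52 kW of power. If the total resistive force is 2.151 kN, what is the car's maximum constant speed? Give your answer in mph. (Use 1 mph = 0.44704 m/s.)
Convert to SI: F = 2151.0 N
P = Fv ⇒ v = P/F = 52000 W/2151.0 N = 24.1748 m/s = 54.08 mph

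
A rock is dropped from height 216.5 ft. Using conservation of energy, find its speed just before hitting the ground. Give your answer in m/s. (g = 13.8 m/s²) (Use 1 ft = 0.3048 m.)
Convert to SI: h = 65.9892 m
mgh = ½mv² ⇒ v = √(2gh) = √(2·13.8·65.9892) = 42.68 m/s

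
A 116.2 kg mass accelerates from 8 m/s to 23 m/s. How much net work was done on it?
W = ΔKE = ½m(v₂² − v₁²) = ½(116.2)(23² − 8²) = 27016.5 J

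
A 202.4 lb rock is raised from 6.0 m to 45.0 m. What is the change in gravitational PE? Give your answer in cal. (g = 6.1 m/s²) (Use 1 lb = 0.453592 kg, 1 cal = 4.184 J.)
Convert to SI: m = 91.807 kg, Δh = 39.0 m
ΔPE = mgΔh = (91.807)(6.1)(39.0) = 21840.9 J = 5220 cal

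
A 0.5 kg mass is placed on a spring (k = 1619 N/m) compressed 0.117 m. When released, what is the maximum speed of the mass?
½kx² = ½mv² ⇒ v = x√(k/m) = (0.117)√(1619/0.5) = 6.658 m/s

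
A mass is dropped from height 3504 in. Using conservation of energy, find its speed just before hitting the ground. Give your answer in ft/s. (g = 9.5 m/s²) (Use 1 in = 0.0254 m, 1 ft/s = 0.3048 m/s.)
Convert to SI: h = 89.0016 m
mgh = ½mv² ⇒ v = √(2gh) = √(2·9.5·89.0016) = 41.1221 m/s = 134.9 ft/s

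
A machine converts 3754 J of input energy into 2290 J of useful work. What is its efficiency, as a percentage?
η = W_out/W_in = 2290/3754 = 61.0%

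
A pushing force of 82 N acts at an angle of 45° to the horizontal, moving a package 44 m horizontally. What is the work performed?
W = F·d·cosθ = (82)(44)cos(45°) = 2551 J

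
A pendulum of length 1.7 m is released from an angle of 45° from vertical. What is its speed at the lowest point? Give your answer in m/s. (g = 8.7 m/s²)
h = L(1 − cosθ) = 1.7(1 − cos45°) = 0.497918 m
v = √(2gh) = √(2·8.7·0.497918) = 2.943 m/s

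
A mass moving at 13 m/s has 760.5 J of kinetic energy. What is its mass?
m = 2·KE/v² = 2·760.5/(13)² = 9.0 kg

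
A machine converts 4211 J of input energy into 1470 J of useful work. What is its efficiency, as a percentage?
η = W_out/W_in = 1470/4211 = 34.91%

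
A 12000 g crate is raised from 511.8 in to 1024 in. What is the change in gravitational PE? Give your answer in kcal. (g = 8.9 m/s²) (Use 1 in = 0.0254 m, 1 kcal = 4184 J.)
Convert to SI: m = 12.0 kg, Δh = 13.0099 m
ΔPE = mgΔh = (12.0)(8.9)(13.0099) = 1389.46 J = 0.3321 kcal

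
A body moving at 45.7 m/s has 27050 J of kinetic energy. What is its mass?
m = 2·KE/v² = 2·27050/(45.7)² = 25.9 kg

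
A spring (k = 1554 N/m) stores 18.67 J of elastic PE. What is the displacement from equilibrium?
x = √(2·PE/k) = √(2·18.67/1554) = 0.155 m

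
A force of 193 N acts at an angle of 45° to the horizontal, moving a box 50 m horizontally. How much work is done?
W = F·d·cosθ = (193)(50)cos(45°) = 6824 J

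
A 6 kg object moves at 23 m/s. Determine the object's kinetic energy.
KE = ½mv² = ½(6)(23)² = 1587.0 J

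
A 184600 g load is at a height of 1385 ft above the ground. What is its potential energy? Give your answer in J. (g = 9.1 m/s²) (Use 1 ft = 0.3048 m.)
Convert to SI: m = 184.6 kg, h = 422.148 m
PE = mgh = (184.6)(9.1)(422.148) = 709100 J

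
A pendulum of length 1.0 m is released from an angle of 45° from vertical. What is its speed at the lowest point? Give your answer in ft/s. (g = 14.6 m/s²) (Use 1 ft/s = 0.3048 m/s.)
h = L(1 − cosθ) = 1.0(1 − cos45°) = 0.292893 m
v = √(2gh) = √(2·14.6·0.292893) = 2.92446 m/s = 9.595 ft/s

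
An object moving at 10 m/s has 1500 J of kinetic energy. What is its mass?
m = 2·KE/v² = 2·1500/(10)² = 30.0 kg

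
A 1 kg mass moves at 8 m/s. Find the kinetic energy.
KE = ½mv² = ½(1)(8)² = 32.0 J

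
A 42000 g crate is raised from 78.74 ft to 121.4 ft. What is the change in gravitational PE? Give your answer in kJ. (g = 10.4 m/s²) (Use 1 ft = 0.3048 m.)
Convert to SI: m = 42.0 kg, Δh = 13.0028 m
ΔPE = mgΔh = (42.0)(10.4)(13.0028) = 5679.61 J = 5.68 kJ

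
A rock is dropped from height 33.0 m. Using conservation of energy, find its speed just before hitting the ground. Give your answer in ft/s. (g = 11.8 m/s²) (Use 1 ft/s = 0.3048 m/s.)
mgh = ½mv² ⇒ v = √(2gh) = √(2·11.8·33.0) = 27.907 m/s = 91.56 ft/s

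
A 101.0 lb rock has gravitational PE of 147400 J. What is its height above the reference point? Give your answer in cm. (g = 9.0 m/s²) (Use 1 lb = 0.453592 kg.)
Convert to SI: m = 45.8128 kg, PE = 147400 J
h = PE/(mg) = 147400/(45.8128·9.0) = 357.494 m = 35750 cm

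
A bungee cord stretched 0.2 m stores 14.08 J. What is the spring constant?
k = 2·PE/x² = 2·14.08/(0.2)² = 704.0 N/m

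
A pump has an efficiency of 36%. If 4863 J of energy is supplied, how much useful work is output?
W_out = η·W_in = 0.36·4863 = 1750.68 J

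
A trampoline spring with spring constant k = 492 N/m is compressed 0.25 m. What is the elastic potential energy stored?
PE = ½kx² = ½(492)(0.25)² = 15.38 J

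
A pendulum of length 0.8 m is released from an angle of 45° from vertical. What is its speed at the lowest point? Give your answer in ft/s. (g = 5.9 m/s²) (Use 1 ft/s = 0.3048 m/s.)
h = L(1 − cosθ) = 0.8(1 − cos45°) = 0.234315 m
v = √(2gh) = √(2·5.9·0.234315) = 1.6628 m/s = 5.455 ft/s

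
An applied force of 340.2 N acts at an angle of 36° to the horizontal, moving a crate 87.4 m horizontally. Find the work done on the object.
W = F·d·cosθ = (340.2)(87.4)cos(36°) = 24050 J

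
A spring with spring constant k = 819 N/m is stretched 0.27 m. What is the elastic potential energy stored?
PE = ½kx² = ½(819)(0.27)² = 29.85 J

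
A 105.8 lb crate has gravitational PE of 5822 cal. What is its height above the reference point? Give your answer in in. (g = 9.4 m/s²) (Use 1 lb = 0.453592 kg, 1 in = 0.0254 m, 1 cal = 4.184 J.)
Convert to SI: m = 47.99 kg, PE = 24359.2 J
h = PE/(mg) = 24359.2/(47.99·9.4) = 53.9989 m = 2126 in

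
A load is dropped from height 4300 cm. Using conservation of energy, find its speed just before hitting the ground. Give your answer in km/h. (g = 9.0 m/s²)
Convert to SI: h = 43.0 m
mgh = ½mv² ⇒ v = √(2gh) = √(2·9.0·43.0) = 27.8209 m/s = 100.2 km/h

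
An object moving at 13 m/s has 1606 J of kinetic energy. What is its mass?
m = 2·KE/v² = 2·1606/(13)² = 19.01 kg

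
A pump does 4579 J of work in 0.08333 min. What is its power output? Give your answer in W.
Convert to SI: W = 4579.0 J, t = 4.9998 s
P = W/t = 4579.0/4.9998 = 915.8 W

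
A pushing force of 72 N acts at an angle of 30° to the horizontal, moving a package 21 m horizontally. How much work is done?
W = F·d·cosθ = (72)(21)cos(30°) = 1309 J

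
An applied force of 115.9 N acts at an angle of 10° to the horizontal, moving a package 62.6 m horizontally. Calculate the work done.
W = F·d·cosθ = (115.9)(62.6)cos(10°) = 7145 J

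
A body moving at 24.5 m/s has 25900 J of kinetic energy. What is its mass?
m = 2·KE/v² = 2·25900/(24.5)² = 86.3 kg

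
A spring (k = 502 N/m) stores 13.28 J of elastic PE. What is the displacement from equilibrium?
x = √(2·PE/k) = √(2·13.28/502) = 0.23 m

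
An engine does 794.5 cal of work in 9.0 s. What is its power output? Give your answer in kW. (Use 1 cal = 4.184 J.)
Convert to SI: W = 3324.19 J, t = 9.0 s
P = W/t = 3324.19/9.0 = 369.354 W = 0.3694 kW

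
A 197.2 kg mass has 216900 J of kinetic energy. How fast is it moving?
v = √(2·KE/m) = √(2·216900/197.2) = 46.9 m/s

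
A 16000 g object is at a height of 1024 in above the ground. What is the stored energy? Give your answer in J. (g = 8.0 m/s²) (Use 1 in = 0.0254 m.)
Convert to SI: m = 16.0 kg, h = 26.0096 m
PE = mgh = (16.0)(8.0)(26.0096) = 3329 J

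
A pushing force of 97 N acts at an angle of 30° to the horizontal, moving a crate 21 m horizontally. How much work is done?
W = F·d·cosθ = (97)(21)cos(30°) = 1764 J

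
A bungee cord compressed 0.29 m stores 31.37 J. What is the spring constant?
k = 2·PE/x² = 2·31.37/(0.29)² = 746.0 N/m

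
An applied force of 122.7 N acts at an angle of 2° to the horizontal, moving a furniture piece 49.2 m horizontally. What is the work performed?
W = F·d·cosθ = (122.7)(49.2)cos(2°) = 6033 J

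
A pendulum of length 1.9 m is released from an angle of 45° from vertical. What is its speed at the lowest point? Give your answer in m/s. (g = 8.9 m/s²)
h = L(1 − cosθ) = 1.9(1 − cos45°) = 0.556497 m
v = √(2gh) = √(2·8.9·0.556497) = 3.147 m/s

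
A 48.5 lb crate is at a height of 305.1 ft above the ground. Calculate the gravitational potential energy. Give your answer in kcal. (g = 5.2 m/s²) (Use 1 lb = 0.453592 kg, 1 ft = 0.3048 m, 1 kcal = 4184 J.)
Convert to SI: m = 21.9992 kg, h = 92.9945 m
PE = mgh = (21.9992)(5.2)(92.9945) = 10638.2 J = 2.543 kcal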